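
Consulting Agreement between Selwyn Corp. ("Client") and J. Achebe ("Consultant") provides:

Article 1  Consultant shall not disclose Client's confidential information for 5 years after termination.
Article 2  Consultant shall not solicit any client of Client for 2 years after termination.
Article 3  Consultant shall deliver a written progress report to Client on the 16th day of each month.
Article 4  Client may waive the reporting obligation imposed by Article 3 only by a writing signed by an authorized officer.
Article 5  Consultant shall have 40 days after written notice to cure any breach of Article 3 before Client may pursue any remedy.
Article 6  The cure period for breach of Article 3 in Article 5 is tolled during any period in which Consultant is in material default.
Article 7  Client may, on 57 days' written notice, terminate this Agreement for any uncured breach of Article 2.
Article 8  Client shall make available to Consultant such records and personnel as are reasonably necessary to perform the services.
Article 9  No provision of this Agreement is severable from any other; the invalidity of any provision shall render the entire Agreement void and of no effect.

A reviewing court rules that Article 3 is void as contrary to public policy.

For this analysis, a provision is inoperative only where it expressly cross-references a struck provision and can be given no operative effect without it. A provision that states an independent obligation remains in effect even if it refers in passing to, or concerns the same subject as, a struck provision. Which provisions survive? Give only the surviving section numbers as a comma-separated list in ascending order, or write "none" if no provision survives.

Article 3 is struck. Article 4 has no operative effect of its own apart from Article 3 and is therefore inoperative. Article 5 operates only by reference to Article 3, so it falls with Article 3. Article 6 has no operative effect of its own apart from Article 5 and is therefore inoperative. Article 9 provides that the Agreement is not severable, so the invalidity of any one provision voids the entire Agreement. No provision of the Agreement survives.

none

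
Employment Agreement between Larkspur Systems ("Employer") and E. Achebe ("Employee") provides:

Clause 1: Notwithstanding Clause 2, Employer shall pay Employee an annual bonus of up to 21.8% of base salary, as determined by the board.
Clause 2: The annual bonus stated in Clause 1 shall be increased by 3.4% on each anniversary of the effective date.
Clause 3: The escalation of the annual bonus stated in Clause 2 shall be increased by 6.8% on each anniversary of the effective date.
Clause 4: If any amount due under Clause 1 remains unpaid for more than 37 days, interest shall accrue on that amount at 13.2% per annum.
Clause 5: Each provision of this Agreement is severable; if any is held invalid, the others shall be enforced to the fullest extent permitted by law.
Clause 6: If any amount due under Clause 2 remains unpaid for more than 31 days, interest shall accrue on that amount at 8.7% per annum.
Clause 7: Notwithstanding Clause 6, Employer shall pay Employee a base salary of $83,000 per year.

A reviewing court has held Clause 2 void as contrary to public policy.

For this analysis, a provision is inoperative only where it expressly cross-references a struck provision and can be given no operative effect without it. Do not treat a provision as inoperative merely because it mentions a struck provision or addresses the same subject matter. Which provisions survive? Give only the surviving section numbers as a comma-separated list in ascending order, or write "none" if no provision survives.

Clause 2 is struck. Clause 3 has no operative effect of its own apart from Clause 2 and is therefore inoperative. Clause 6 has no operative effect of its own apart from Clause 2 and is therefore inoperative. Clause 7 mentions Clause 6 but its own obligation stands independently of Clause 6, so Clause 7 is not affected. Clause 1 mentions Clause 2 but its own obligation stands independently of Clause 2, so Clause 1 is not affected. Clause 5 is a severability clause and preserves every provision that can still be given independent effect. The provisions still in force are Clause 1, Clause 4, Clause 5, and Clause 7.

1, 4, 5, 7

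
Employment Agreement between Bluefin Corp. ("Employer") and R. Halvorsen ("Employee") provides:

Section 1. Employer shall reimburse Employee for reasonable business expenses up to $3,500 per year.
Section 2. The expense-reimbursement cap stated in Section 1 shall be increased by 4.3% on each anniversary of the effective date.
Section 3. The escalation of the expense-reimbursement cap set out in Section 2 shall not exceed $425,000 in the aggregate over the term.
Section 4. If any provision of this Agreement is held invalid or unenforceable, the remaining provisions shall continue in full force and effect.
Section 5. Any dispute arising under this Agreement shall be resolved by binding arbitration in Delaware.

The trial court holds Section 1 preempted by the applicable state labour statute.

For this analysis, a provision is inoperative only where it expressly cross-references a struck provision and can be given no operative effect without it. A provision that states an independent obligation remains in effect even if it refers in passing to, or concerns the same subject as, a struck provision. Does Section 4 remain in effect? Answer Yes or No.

Section 1 is struck. Section 2 has no operative effect of its own apart from Section 1 and is therefore inoperative. Section 3 operates only by reference to Section 2, so it falls with Section 2. Section 4 is a severability clause and preserves every provision that can still be given independent effect. That leaves Section 4 and Section 5 in effect. Section 4 is among the surviving provisions, so the answer is yes.

Yes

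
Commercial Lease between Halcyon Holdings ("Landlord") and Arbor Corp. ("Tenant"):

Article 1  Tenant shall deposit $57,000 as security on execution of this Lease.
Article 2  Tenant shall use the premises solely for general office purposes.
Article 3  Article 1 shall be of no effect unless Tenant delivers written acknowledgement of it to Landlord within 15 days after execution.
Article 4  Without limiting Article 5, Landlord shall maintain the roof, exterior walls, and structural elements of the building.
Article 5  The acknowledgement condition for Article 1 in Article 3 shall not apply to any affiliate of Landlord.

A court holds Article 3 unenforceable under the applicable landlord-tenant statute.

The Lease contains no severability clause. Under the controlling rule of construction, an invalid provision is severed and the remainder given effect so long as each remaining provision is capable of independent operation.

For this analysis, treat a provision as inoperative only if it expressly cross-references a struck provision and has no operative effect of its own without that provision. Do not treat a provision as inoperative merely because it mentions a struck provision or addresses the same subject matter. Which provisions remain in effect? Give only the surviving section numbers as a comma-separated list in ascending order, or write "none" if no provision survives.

1, 2, 4

Article 3 is struck. Article 5 does nothing except set the carve-out from the acknowledgement condition for Article 1 by reference to Article 3; with Article 3 gone it has no independent effect and is inoperative. Article 4 mentions Article 5 but its own obligation stands independently of Article 5, so Article 4 is not affected. Under the stated default rule, only provisions that cannot operate independently fall away; the rest are enforced. That leaves Article 1, Article 2, and Article 4 in effect.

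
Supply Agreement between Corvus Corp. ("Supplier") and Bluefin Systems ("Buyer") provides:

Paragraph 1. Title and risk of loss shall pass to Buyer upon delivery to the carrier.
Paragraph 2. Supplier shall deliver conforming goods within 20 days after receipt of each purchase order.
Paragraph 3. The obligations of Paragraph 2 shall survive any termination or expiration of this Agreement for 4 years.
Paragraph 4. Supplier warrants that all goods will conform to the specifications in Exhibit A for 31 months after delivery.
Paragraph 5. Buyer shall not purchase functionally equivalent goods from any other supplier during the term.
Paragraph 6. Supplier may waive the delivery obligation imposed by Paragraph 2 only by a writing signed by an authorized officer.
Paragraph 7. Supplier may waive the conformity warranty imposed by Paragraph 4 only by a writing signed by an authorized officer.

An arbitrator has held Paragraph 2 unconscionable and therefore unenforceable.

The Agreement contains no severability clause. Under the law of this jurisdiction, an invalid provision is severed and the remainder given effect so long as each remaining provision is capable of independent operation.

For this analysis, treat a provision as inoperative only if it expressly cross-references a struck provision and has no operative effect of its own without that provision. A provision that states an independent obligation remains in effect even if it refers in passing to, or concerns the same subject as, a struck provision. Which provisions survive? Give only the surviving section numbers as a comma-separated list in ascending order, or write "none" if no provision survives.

1, 4, 5, 7

Paragraph 2 is struck. The only function of Paragraph 3 is the survival period for Paragraph 2, so it cannot stand once Paragraph 2 is removed. Paragraph 6 merely fixes the waiver condition for Paragraph 2; with Paragraph 2 gone it has nothing to operate on and falls away. With no severability clause, the stated default rule severs what cannot stand and enforces each remaining provision that can operate on its own. That leaves Paragraph 1, Paragraph 4, Paragraph 5, and Paragraph 7 in effect.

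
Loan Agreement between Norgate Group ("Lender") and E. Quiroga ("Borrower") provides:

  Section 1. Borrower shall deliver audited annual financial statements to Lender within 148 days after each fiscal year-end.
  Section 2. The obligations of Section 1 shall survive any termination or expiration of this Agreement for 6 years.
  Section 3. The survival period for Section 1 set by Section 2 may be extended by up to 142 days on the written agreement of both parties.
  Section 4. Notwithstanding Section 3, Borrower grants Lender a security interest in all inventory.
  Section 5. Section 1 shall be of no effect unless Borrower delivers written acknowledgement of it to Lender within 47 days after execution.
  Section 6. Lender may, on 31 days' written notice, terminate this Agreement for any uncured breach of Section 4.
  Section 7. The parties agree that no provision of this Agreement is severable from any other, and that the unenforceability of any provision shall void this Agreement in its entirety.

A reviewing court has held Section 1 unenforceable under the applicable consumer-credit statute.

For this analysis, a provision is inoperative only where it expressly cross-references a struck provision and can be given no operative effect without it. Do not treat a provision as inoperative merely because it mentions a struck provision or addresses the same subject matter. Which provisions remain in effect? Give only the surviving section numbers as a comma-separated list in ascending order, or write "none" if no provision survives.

none

Section 1 is struck. Section 2 has no operative effect of its own apart from Section 1 and is therefore inoperative. Section 5 operates only by reference to Section 1, so it falls with Section 1. Section 3 does nothing except set the extension of the survival period for Section 1 by reference to Section 2; with Section 2 gone it has no independent effect and is inoperative. Section 7 provides that the Agreement is not severable, so the invalidity of any one provision voids the entire Agreement. No provision of the Agreement survives.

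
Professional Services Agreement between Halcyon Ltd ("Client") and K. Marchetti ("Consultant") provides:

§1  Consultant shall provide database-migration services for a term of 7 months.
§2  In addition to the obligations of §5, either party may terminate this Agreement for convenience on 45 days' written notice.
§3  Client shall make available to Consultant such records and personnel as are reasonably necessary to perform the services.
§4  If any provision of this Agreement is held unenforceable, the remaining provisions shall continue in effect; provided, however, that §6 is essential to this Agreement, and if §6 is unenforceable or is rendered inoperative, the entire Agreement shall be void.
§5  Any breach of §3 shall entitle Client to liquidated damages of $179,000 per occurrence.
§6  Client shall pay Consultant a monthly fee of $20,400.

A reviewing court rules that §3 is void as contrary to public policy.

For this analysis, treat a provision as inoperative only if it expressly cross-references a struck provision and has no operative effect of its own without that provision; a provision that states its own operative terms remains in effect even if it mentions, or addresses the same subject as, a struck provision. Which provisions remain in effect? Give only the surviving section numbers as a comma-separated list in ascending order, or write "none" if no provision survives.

§3 is struck. §5 operates only by reference to §3, so it falls with §3. Although §2 refers to §5, its operative terms do not depend on §5, so it remains in effect. §4 makes §6 an essential term, but §6 is unaffected, so the severability proviso in §4 preserves the remaining provisions. §1, §2, §4, and §6 remain in effect.

1, 2, 4, 6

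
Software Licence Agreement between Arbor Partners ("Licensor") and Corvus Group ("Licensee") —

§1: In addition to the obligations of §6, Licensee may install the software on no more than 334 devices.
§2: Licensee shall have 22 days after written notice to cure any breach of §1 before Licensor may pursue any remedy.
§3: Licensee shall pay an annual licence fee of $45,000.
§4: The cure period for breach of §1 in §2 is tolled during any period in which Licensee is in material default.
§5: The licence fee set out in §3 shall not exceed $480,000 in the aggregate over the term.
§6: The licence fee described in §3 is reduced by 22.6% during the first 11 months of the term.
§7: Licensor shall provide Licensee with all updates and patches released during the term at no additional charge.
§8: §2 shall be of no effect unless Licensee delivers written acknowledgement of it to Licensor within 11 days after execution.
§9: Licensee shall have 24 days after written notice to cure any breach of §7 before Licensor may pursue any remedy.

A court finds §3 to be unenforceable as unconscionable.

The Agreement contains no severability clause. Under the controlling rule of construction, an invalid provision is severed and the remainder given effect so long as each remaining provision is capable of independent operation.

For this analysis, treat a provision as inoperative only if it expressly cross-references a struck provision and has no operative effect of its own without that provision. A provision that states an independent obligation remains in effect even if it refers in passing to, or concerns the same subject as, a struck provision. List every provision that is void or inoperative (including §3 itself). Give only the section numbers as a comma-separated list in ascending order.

§3 is struck. §5 operates only by reference to §3, so it falls with §3. §6 does nothing except set the introductory reduction to the licence fee by reference to §3; with §3 gone it has no independent effect and is inoperative. §1 mentions §6 but its own obligation stands independently of §6, so §1 is not affected. With no severability clause, the stated default rule severs what cannot stand and enforces each remaining provision that can operate on its own. That leaves §1, §2, §4, §7, §8, and §9 in effect.

3, 5, 6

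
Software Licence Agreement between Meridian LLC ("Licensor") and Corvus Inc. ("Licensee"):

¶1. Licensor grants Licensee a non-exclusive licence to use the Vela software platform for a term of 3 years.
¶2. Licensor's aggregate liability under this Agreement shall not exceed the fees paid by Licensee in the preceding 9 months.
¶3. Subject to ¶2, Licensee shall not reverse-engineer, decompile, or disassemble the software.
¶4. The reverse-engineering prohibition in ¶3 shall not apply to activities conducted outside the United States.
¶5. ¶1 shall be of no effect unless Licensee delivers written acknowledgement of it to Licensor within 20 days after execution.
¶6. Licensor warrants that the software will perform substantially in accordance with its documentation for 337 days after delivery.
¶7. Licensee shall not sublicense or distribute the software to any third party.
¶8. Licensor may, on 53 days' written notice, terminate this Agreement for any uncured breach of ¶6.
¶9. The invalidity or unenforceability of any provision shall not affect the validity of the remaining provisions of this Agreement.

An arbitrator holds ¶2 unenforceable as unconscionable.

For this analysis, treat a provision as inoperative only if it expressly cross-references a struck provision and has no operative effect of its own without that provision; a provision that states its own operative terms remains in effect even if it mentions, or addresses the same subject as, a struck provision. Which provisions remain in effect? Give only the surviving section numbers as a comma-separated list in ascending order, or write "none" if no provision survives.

1, 3, 4, 5, 6, 7, 8, 9

¶2 is struck. ¶3 mentions ¶2 but its own obligation stands independently of ¶2, so ¶3 is not affected. No other provision's operative terms depend on ¶2. ¶9 is a severability clause and preserves every provision that can still be given independent effect. The provisions still in force are ¶1, ¶3, ¶4, ¶5, ¶6, ¶7, ¶8, and ¶9.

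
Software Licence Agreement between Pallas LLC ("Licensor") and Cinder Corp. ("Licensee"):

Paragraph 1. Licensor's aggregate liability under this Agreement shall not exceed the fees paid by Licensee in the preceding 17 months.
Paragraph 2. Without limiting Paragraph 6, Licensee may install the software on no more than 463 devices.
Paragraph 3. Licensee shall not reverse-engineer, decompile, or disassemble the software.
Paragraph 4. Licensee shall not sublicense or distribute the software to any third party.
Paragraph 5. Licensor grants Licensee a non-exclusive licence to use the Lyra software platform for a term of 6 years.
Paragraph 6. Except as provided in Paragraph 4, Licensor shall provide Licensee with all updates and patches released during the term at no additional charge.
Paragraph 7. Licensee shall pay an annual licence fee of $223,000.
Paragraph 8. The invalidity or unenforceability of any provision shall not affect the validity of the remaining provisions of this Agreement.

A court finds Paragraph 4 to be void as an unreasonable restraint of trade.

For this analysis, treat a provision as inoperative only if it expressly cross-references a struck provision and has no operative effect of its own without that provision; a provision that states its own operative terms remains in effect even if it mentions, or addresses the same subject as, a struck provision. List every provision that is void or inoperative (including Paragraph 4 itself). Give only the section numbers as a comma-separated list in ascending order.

4

Paragraph 4 is struck. Although Paragraph 6 refers to Paragraph 4, its operative terms do not depend on Paragraph 4, so it remains in effect. No other provision's operative terms depend on Paragraph 4. Under the severability clause in Paragraph 8, the remaining provisions continue in force. That leaves Paragraph 1, Paragraph 2, Paragraph 3, Paragraph 5, Paragraph 6, Paragraph 7, and Paragraph 8 in effect.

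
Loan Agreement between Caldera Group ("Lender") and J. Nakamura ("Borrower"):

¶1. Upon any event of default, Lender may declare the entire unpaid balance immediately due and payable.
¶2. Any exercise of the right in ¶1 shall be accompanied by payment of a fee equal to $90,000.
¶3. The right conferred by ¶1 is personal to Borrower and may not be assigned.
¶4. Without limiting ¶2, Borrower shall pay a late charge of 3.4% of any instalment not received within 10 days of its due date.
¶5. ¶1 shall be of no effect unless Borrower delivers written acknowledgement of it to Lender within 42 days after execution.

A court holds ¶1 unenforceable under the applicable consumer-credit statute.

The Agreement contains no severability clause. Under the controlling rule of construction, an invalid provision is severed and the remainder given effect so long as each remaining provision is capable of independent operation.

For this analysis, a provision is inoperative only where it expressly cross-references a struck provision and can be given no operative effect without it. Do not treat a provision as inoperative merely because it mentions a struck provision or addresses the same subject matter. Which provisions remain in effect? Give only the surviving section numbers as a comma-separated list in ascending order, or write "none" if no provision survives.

¶1 is struck. ¶2 merely fixes the exercise fee for ¶1; with ¶1 gone it has nothing to operate on and falls away. The only function of ¶3 is the non-assignment of ¶1, so it cannot stand once ¶1 is removed. ¶5 merely fixes the acknowledgement condition for ¶1; with ¶1 gone it has nothing to operate on and falls away. ¶4 mentions ¶2 but its own obligation stands independently of ¶2, so ¶4 is not affected. Under the stated default rule, only provisions that cannot operate independently fall away; the rest are enforced. Only ¶4 remains in effect.

4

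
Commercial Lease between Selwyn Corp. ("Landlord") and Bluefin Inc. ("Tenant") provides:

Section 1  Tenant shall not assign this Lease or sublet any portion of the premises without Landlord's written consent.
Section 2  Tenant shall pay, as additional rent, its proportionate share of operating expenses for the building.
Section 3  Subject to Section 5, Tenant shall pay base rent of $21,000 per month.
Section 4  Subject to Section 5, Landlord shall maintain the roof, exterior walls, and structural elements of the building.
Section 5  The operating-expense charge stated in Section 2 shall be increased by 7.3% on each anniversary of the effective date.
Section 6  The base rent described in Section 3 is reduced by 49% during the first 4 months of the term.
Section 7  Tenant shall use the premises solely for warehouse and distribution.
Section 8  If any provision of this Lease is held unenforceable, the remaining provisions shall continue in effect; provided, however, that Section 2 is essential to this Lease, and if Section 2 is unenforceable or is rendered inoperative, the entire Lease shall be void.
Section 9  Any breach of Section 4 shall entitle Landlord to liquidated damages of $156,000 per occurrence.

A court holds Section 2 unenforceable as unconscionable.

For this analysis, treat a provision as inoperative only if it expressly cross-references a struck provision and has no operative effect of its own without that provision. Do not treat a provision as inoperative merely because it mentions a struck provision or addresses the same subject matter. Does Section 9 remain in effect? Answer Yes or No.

Section 2 is struck. Section 5 has no operative effect of its own apart from Section 2 and is therefore inoperative. Section 8 makes Section 2 an essential term, and Section 2 is the provision held invalid; under Section 8, the entire Lease is therefore void. No provision of the Lease survives. Section 9 is among the inoperative provisions, so the answer is no.

No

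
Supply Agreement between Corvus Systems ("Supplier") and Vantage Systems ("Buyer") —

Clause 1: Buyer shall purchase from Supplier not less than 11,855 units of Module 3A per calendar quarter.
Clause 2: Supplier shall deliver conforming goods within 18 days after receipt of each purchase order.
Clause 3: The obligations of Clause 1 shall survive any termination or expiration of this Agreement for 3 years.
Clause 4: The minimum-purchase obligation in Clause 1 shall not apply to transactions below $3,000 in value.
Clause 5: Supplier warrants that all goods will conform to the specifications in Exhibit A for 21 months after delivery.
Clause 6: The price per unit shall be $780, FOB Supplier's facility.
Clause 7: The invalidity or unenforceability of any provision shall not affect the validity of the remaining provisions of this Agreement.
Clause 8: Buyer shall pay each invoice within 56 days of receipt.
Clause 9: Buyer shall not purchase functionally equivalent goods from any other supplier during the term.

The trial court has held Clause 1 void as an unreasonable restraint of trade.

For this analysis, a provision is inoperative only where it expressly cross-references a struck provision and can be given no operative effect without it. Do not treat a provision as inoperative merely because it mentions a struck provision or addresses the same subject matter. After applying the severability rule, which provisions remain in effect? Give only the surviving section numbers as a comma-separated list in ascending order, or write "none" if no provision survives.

Clause 1 is struck. The only function of Clause 3 is the survival period for Clause 1, so it cannot stand once Clause 1 is removed. Clause 4 has no operative effect of its own apart from Clause 1 and is therefore inoperative. Clause 7 is a severability clause and preserves every provision that can still be given independent effect. The provisions still in force are Clause 2, Clause 5, Clause 6, Clause 7, Clause 8, and Clause 9.

2, 5, 6, 7, 8, 9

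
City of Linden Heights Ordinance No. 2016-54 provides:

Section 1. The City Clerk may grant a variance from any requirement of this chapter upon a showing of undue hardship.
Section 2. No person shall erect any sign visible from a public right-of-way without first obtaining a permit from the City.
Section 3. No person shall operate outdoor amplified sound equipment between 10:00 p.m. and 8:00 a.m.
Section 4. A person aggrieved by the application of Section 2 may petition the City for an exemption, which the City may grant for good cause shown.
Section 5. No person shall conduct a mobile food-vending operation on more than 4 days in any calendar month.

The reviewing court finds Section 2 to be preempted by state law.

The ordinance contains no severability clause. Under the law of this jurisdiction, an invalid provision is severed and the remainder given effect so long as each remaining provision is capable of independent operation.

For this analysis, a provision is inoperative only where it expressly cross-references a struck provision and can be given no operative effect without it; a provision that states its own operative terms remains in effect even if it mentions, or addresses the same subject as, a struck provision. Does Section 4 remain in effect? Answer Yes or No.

Section 2 is struck. Section 4 merely fixes the exemption procedure for Section 2; with Section 2 gone it has nothing to operate on and falls away. With no severability clause, the stated default rule severs what cannot stand and enforces each remaining provision that can operate on its own. The provisions still in force are Section 1, Section 3, and Section 5. Section 4 is among the inoperative provisions, so the answer is no.

No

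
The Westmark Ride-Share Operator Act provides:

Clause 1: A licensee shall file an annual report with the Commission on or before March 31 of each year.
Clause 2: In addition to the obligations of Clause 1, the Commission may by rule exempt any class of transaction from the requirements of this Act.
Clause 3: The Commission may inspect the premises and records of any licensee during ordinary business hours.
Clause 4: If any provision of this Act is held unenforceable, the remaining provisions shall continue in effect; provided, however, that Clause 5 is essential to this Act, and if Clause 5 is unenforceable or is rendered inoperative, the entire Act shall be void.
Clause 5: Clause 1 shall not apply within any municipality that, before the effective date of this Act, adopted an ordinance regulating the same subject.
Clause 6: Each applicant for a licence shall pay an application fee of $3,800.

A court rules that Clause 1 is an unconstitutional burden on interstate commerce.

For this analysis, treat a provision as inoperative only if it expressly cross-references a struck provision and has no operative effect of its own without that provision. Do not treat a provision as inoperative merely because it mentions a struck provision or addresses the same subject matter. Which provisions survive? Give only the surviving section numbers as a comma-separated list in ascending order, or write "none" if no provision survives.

none

Clause 1 is struck. Clause 5 has no operative effect of its own apart from Clause 1 and is therefore inoperative. Clause 4 makes Clause 5 an essential term, and Clause 5 has been rendered inoperative by the cascade; under Clause 4, the entire Act is therefore void. No provision of the Act survives.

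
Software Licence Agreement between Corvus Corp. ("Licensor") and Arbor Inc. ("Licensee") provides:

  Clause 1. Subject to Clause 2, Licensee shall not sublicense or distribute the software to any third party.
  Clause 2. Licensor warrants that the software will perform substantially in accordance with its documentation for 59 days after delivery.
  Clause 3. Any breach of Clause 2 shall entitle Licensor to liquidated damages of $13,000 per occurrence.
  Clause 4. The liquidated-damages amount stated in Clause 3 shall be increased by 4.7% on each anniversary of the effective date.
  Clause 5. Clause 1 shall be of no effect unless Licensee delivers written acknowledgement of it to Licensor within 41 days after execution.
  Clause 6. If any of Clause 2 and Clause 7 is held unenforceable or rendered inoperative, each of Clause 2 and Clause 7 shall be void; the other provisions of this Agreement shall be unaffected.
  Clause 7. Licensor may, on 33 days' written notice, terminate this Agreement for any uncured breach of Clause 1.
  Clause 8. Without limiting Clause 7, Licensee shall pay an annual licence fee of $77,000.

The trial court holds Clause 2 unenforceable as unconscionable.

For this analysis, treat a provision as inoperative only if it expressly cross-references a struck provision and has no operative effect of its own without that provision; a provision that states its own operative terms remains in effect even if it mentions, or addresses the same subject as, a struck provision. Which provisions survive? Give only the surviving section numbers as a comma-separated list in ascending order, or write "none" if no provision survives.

Clause 2 is struck. Clause 3 has no operative effect of its own apart from Clause 2 and is therefore inoperative. Clause 4 operates only by reference to Clause 3, so it falls with Clause 3. Clause 1 mentions Clause 2 but its own obligation stands independently of Clause 2, so Clause 1 is not affected. Although Clause 8 refers to Clause 7, its operative terms do not depend on Clause 7, so it remains in effect. Clause 6 declares Clause 2 and Clause 7 mutually dependent; since one of them has fallen, all of them are of no effect. That brings down Clause 7 as well. The remainder continues in force under Clause 6. That leaves Clause 1, Clause 5, Clause 6, and Clause 8 in effect.

1, 5, 6, 8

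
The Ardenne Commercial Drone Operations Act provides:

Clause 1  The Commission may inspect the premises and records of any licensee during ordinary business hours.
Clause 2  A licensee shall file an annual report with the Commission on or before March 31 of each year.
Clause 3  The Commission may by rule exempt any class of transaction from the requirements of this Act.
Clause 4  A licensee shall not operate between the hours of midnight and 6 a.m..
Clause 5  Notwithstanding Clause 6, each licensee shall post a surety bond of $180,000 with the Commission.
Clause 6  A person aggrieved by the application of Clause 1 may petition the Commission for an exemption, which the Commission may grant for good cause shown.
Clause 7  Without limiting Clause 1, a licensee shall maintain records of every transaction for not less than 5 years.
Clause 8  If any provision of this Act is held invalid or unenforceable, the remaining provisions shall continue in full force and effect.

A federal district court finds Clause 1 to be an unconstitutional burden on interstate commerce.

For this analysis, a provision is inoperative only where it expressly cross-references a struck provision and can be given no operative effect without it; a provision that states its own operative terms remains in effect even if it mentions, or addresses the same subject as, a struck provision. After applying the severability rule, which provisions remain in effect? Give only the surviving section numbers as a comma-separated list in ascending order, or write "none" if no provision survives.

2, 3, 4, 5, 7, 8

Clause 1 is struck. Clause 6 merely fixes the exemption procedure for Clause 1; with Clause 1 gone it has nothing to operate on and falls away. Although Clause 7 refers to Clause 1, its operative terms do not depend on Clause 1, so it remains in effect. Clause 5 mentions Clause 6 but its own obligation stands independently of Clause 6, so Clause 5 is not affected. Clause 8 is a severability clause and preserves every provision that can still be given independent effect. The provisions still in force are Clause 2, Clause 3, Clause 4, Clause 5, Clause 7, and Clause 8.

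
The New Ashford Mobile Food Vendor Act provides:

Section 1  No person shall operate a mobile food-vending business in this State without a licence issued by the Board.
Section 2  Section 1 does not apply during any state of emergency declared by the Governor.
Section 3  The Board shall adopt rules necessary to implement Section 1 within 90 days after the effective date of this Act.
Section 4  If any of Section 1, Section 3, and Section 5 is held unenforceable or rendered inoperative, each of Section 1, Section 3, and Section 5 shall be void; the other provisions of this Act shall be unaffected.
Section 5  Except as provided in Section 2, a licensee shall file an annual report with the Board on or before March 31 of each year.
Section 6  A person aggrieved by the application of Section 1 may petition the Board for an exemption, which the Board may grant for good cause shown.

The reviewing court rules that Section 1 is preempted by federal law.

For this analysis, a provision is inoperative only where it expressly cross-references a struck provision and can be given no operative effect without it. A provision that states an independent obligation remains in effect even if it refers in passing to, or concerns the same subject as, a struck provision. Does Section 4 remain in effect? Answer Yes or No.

Section 1 is struck. Section 2 operates only by reference to Section 1, so it falls with Section 1. The only function of Section 3 is the rulemaking mandate for Section 1, so it cannot stand once Section 1 is removed. Section 6 merely fixes the exemption procedure for Section 1; with Section 1 gone it has nothing to operate on and falls away. Section 4 declares Section 1, Section 3, and Section 5 mutually dependent; since one of them has fallen, all of them are of no effect. That brings down Section 5 as well. The remainder continues in force under Section 4. Only Section 4 remains in effect. Section 4 is among the surviving provisions, so the answer is yes.

Yes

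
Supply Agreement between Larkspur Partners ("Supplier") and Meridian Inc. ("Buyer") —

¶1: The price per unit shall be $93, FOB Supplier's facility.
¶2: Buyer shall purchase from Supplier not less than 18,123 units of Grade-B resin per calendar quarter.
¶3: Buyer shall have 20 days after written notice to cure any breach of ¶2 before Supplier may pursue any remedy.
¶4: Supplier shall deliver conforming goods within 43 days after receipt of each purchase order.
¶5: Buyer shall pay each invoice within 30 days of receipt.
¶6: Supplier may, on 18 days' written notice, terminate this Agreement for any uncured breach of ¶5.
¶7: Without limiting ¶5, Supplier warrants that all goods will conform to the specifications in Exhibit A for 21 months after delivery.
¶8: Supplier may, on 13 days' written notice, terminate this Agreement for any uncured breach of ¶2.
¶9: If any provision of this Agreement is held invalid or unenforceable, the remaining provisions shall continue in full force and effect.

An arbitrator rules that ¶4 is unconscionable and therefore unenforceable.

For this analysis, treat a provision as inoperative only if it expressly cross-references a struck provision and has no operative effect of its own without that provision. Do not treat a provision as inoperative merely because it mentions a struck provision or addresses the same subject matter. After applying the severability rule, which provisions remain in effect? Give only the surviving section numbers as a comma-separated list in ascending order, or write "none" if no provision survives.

1, 2, 3, 5, 6, 7, 8, 9

¶4 is struck. Nothing else in the Agreement is defined by reference to ¶4. ¶9 is a severability clause and preserves every provision that can still be given independent effect. ¶1, ¶2, ¶3, ¶5, ¶6, ¶7, ¶8, and ¶9 remain in effect.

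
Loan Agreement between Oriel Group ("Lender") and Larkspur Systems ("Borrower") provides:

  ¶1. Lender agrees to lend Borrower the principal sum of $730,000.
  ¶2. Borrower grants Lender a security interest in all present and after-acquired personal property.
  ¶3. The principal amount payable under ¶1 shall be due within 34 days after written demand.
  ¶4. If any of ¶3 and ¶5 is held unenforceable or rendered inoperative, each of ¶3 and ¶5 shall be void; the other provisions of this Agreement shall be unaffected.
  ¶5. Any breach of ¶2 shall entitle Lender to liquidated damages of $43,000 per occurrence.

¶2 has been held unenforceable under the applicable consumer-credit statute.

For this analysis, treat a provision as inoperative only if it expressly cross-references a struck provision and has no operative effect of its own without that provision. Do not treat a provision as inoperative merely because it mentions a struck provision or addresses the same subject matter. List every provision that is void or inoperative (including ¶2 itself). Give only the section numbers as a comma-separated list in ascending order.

2, 3, 5

¶2 is struck. ¶5 does nothing except set the liquidated-damages amount by reference to ¶2; with ¶2 gone it has no independent effect and is inoperative. ¶4 declares ¶3 and ¶5 mutually dependent; since one of them has fallen, all of them are of no effect. That brings down ¶3 as well. The remainder continues in force under ¶4. ¶1 and ¶4 remain in effect.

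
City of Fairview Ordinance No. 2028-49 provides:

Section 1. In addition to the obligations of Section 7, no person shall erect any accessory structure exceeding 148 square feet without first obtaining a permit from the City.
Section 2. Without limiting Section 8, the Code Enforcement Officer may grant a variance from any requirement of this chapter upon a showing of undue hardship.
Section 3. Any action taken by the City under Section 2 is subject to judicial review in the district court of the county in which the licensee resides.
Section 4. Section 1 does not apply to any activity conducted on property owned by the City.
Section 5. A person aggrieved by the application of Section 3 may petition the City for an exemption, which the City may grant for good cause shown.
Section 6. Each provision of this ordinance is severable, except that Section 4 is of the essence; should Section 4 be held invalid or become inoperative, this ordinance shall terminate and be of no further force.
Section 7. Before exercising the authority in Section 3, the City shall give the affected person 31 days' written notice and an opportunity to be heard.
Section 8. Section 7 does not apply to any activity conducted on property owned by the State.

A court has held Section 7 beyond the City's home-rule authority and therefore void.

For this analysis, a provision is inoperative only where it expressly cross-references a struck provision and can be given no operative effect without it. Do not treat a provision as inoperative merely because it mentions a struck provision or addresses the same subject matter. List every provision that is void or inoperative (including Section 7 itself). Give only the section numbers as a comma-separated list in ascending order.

Section 7 is struck. The only function of Section 8 is the public-property exemption from Section 7, so it cannot stand once Section 7 is removed. Section 1 mentions Section 7 but its own obligation stands independently of Section 7, so Section 1 is not affected. Section 2 mentions Section 8 but its own obligation stands independently of Section 8, so Section 2 is not affected. Section 6 makes Section 4 an essential term, but Section 4 is unaffected, so the severability proviso in Section 6 preserves the remaining provisions. The provisions still in force are Section 1, Section 2, Section 3, Section 4, Section 5, and Section 6.

7, 8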